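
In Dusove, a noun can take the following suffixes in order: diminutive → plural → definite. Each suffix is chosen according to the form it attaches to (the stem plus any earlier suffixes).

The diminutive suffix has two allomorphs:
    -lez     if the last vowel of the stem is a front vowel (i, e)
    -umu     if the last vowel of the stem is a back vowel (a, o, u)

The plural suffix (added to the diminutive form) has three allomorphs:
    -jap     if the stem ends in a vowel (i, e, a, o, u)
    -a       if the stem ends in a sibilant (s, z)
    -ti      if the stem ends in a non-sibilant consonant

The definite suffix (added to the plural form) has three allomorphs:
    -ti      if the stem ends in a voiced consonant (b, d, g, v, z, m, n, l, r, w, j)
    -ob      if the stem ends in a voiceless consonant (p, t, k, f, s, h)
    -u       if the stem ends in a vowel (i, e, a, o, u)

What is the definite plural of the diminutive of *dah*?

Since the last vowel of *dah* is /a/ (a back vowel), it takes -umu, giving *dahumu*.
The diminutive form *dahumu* — final sound /u/ (a vowel) → -jap → *dahumujap*.
The plural form *dahumujap* — final sound /p/ (a voiceless consonant) → -ob → *dahumujapob*.

dahumujapob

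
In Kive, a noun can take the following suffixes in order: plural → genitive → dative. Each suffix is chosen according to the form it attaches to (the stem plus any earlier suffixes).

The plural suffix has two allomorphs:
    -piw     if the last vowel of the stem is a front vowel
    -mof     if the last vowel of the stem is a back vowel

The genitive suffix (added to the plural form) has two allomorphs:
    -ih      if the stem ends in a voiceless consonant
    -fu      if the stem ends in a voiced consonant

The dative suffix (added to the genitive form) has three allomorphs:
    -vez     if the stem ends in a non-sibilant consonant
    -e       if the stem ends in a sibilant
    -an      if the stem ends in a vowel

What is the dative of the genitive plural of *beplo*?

beplomofihvez

*beplo*: last vowel = /o/, a back vowel → -mof → *beplomof*.
The final consonant of the plural form *beplomof* is /f/, which is voiceless, so the genitive suffix is -ih, giving *beplomofih*.
Since the final sound of the genitive form *beplomofih* is /h/ (a non-sibilant consonant), it takes -vez, giving *beplomofihvez*.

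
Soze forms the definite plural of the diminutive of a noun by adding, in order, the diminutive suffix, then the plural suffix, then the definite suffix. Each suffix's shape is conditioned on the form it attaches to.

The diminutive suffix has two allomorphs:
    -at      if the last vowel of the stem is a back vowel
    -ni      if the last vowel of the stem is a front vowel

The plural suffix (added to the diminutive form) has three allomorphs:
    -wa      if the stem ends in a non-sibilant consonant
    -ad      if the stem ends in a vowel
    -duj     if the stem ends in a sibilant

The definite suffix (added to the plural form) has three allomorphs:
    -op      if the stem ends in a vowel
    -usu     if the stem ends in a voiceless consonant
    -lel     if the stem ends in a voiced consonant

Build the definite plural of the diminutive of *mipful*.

*mipful*: last vowel = /u/, a back vowel → -at → *mipfulat*.
The diminutive form *mipfulat* — final sound /t/ (a non-sibilant consonant) → -wa → *mipfulatwa*.
Since the final sound of the plural form *mipfulatwa* is /a/ (a vowel), it takes -op, giving *mipfulatwaop*.

mipfulatwaop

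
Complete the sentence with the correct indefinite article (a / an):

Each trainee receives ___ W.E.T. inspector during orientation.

a

The indefinite article is chosen by the initial *sound* of the following word, not its spelling.
The initialism *W.E.T.* is read letter by letter; the first letter, W, is pronounced /ˈdʌbəl.juː/, which begins with a consonant sound.
So the article is *a*: Each trainee receives a W.E.T. inspector during orientation.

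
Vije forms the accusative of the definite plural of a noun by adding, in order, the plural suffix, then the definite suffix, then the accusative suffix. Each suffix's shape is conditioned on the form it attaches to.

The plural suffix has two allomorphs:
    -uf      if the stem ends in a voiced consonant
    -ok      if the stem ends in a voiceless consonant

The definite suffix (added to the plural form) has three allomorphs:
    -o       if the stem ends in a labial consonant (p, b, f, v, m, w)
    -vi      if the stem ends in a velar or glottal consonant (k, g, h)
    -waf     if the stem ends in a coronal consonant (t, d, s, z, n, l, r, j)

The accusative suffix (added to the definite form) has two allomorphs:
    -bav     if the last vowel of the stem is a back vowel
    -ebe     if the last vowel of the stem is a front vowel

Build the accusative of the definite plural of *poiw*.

The final consonant of *poiw* is /w/, which is voiced, so the plural suffix is -uf, giving *poiwuf*.
The final consonant of the plural form *poiwuf* is /f/, which is labial, so the definite suffix is -o, giving *poiwufo*.
The definite form *poiwufo* — last vowel /o/ (a back vowel) → -bav → *poiwufobav*.

poiwufobav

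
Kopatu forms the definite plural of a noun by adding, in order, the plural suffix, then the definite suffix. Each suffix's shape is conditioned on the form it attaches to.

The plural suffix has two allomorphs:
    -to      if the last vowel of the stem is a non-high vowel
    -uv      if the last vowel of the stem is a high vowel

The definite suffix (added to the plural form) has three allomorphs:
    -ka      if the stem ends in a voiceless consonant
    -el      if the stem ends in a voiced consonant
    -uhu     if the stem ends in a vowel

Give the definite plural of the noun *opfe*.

*opfe*: last vowel = /e/, a non-high vowel → -to → *opfeto*.
The plural form *opfeto* — final sound /o/ (a vowel) → -uhu → *opfetouhu*.

opfetouhu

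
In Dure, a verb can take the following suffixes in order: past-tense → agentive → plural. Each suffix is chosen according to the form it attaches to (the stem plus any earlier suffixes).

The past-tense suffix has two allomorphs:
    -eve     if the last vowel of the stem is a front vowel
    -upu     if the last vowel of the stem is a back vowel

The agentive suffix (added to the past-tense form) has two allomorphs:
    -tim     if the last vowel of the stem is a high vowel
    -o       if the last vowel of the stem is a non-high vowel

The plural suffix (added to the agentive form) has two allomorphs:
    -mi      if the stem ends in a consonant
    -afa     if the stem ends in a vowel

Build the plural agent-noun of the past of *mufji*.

mufjieveoafa

*mufji* — last vowel /i/ (a front vowel) → -eve → *mufjieve*.
Since the last vowel of the past-tense form *mufjieve* is /e/ (a non-high vowel), it takes -o, giving *mufjieveo*.
The agentive form *mufjieveo* — final sound /o/ (a vowel) → -afa → *mufjieveoafa*.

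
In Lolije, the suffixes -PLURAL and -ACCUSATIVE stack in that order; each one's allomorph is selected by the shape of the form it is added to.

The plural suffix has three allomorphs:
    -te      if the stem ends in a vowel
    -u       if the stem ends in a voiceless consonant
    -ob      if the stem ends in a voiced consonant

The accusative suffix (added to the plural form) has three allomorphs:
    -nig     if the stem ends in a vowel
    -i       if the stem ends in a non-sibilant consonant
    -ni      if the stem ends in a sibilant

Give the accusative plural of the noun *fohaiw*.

fohaiwobi

The final sound of *fohaiw* is /w/, which is a voiced consonant, so the plural suffix is -ob, giving *fohaiwob*.
Since the final sound of the plural form *fohaiwob* is /b/ (a non-sibilant consonant), it takes -i, giving *fohaiwobi*.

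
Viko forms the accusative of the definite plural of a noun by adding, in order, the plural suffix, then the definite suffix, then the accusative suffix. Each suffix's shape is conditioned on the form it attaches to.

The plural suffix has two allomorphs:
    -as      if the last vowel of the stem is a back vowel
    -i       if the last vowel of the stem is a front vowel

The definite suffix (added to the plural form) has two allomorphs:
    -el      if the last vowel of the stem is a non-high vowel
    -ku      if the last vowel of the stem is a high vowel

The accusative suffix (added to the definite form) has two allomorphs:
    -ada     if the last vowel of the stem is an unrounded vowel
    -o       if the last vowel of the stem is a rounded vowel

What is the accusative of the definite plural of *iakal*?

*iakal*: last vowel = /a/, a back vowel → -as → *iakalas*.
The plural form *iakalas* — last vowel /a/ (a non-high vowel) → -el → *iakalasel*.
The definite form *iakalasel*: last vowel = /e/, an unrounded vowel → -ada → *iakalaselada*.

iakalaselada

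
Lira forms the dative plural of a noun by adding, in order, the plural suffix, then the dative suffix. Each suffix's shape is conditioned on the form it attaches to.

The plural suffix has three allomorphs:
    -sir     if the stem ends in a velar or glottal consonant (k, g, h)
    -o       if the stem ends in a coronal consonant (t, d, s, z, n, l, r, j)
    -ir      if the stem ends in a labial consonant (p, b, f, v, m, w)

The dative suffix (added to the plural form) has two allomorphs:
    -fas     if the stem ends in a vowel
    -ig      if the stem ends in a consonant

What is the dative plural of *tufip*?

*tufip*: final consonant = /p/, labial → -ir → *tufipir*.
The plural form *tufipir* — final sound /r/ (a consonant) → -ig → *tufipirig*.

tufipirig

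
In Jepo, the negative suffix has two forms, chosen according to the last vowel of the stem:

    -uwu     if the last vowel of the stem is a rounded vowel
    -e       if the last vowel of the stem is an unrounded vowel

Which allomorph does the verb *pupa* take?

*pupa*: last vowel = /a/, an unrounded vowel → -e.

-e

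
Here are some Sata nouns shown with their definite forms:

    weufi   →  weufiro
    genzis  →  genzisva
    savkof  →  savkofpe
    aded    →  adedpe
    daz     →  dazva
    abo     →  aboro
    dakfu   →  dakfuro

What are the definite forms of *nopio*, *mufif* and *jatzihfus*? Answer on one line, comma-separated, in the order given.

nopioro, mufifpe, jatzihfusva

The suffix is conditioned by the final sound: -va when the stem ends in a sibilant (*genzis*, *daz*); -pe when the stem ends in a non-sibilant consonant (*savkof*, *aded*); -ro when the stem ends in a vowel (*weufi*, *abo*, *dakfu*).
*nopio*: final sound = /o/, a vowel → -ro → *nopioro*.
The final sound of *mufif* is /f/, which is a non-sibilant consonant, so the suffix is -pe, giving *mufifpe*.
The final sound of *jatzihfus* is /s/, which is a sibilant, so the suffix is -va, giving *jatzihfusva*.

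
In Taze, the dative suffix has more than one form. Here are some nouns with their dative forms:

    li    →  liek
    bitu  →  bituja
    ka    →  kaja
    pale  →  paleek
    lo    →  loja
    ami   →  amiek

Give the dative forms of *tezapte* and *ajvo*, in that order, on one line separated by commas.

tezapteek, ajvoja

The suffix is conditioned by the last vowel: -ek when the last vowel of the stem is a front vowel (*li*, *pale*, *ami*); -ja when the last vowel of the stem is a back vowel (*bitu*, *ka*, *lo*).
*tezapte*: last vowel = /e/, a front vowel → -ek → *tezapteek*.
*ajvo*: last vowel = /o/, a back vowel → -ja → *ajvoja*.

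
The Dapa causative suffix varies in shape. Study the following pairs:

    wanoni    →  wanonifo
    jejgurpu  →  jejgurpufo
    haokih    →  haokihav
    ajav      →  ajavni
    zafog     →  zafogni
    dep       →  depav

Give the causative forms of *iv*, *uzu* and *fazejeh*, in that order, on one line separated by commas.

ivni, uzufo, fazejehav

Looking at the final sound of each stem: -av when the stem ends in a voiceless consonant (*haokih*, *dep*); -ni when the stem ends in a voiced consonant (*ajav*, *zafog*); -fo when the stem ends in a vowel (*wanoni*, *jejgurpu*).
Since the final sound of *iv* is /v/ (a voiced consonant), it takes -ni, giving *ivni*.
*uzu*: final sound = /u/, a vowel → -fo → *uzufo*.
The final sound of *fazejeh* is /h/, which is a voiceless consonant, so the suffix is -av, giving *fazejehav*.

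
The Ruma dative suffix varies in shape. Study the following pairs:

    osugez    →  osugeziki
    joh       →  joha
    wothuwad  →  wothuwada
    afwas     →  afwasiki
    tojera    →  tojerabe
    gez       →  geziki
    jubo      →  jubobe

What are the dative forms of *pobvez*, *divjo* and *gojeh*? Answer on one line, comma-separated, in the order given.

pobveziki, divjobe, gojeha

Looking at the final sound of each stem: -iki when the stem ends in a sibilant (*osugez*, *afwas*, *gez*); -a when the stem ends in a non-sibilant consonant (*joh*, *wothuwad*); -be when the stem ends in a vowel (*tojera*, *jubo*).
The final sound of *pobvez* is /z/, which is a sibilant, so the suffix is -iki, giving *pobveziki*.
Since the final sound of *divjo* is /o/ (a vowel), it takes -be, giving *divjobe*.
*gojeh* — final sound /h/ (a non-sibilant consonant) → -a → *gojeha*.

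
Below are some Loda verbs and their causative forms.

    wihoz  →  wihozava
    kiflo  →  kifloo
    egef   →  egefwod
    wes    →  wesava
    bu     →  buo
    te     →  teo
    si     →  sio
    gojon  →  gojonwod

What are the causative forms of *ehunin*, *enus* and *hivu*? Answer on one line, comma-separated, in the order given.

ehuninwod, enusava, hivuo

Looking at the final sound of each stem: -ava when the stem ends in a sibilant (*wihoz*, *wes*); -wod when the stem ends in a non-sibilant consonant (*egef*, *gojon*); -o when the stem ends in a vowel (*kiflo*, *bu*, *te*, *si*).
Since the final sound of *ehunin* is /n/ (a non-sibilant consonant), it takes -wod, giving *ehuninwod*.
Since the final sound of *enus* is /s/ (a sibilant), it takes -ava, giving *enusava*.
*hivu* — final sound /u/ (a vowel) → -o → *hivuo*.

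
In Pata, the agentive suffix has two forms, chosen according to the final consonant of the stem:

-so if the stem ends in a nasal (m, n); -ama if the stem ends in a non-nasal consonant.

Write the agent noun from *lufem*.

The final consonant of *lufem* is /m/, which is a nasal, so the suffix is -so, giving *lufemso*.

lufemso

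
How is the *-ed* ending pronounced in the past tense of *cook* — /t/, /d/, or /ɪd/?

The stem *cook* ends in a voiceless consonant other than /t/.
The -ed suffix is realized as /ɪd/ after /t, d/; as /t/ after other voiceless consonants; and as /d/ after other voiced sounds.
So -ed on *cook* is pronounced /t/.

/t/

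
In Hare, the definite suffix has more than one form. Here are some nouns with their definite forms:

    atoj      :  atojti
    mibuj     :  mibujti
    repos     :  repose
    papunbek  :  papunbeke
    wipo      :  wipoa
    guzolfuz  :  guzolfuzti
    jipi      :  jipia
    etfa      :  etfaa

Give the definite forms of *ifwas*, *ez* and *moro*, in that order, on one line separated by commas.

ifwase, ezti, moroa

The alternation tracks the final sound of the stem — -e when the stem ends in a voiceless consonant (*repos*, *papunbek*); -ti when the stem ends in a voiced consonant (*atoj*, *mibuj*, *guzolfuz*); -a when the stem ends in a vowel (*wipo*, *jipi*, *etfa*).
The final sound of *ifwas* is /s/, which is a voiceless consonant, so the suffix is -e, giving *ifwase*.
*ez*: final sound = /z/, a voiced consonant → -ti → *ezti*.
The final sound of *moro* is /o/, which is a vowel, so the suffix is -a, giving *moroa*.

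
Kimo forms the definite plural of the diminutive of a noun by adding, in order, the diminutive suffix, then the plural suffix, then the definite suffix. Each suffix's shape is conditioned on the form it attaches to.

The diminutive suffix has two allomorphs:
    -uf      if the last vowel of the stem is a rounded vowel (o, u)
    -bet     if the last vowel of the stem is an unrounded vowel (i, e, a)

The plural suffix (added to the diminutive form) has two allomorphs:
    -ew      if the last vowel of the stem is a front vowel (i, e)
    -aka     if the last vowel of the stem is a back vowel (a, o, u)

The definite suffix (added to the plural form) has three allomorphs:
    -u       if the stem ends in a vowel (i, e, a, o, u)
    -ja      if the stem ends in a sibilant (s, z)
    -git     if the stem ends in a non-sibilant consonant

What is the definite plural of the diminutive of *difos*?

difosufakau

*difos*: last vowel = /o/, a rounded vowel → -uf → *difosuf*.
The diminutive form *difosuf*: last vowel = /u/, a back vowel → -aka → *difosufaka*.
The plural form *difosufaka*: final sound = /a/, a vowel → -u → *difosufakau*.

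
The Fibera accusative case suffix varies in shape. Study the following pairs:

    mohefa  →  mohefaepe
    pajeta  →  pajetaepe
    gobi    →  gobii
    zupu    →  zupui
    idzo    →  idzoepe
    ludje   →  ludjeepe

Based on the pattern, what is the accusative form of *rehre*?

rehreepe

Looking at the last vowel of each stem: -i when the last vowel of the stem is a high vowel (*gobi*, *zupu*); -epe when the last vowel of the stem is a non-high vowel (*mohefa*, *pajeta*, *idzo*, *ludje*).
*rehre* — last vowel /e/ (a non-high vowel) → -epe → *rehreepe*.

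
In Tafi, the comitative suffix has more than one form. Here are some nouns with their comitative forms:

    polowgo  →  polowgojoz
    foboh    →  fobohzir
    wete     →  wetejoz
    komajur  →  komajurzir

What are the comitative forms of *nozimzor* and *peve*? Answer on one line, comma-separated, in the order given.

nozimzorzir, pevejoz

The alternation tracks the final sound of the stem — -zir when the stem ends in a consonant (*foboh*, *komajur*); -joz when the stem ends in a vowel (*polowgo*, *wete*).
The final sound of *nozimzor* is /r/, which is a consonant, so the suffix is -zir, giving *nozimzorzir*.
Since the final sound of *peve* is /e/ (a vowel), it takes -joz, giving *pevejoz*.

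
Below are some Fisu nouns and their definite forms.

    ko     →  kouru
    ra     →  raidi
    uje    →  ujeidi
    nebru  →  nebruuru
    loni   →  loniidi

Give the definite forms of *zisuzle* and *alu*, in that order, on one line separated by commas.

zisuzleidi, aluuru

Looking at the last vowel of each stem: -uru when the last vowel of the stem is a rounded vowel (*ko*, *nebru*); -idi when the last vowel of the stem is an unrounded vowel (*ra*, *uje*, *loni*).
*zisuzle* — last vowel /e/ (an unrounded vowel) → -idi → *zisuzleidi*.
*alu* — last vowel /u/ (a rounded vowel) → -uru → *aluuru*.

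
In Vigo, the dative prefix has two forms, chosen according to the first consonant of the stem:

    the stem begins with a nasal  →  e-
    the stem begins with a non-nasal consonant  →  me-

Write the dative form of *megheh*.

emegheh

The first consonant of *megheh* is /m/, which is a nasal, so the prefix is e-, giving *emegheh*.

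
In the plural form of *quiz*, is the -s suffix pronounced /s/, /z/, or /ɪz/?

The stem *quiz* ends in a sibilant (/s, z, ʃ, ʒ, tʃ, dʒ/).
The plural suffix surfaces as /ɪz/ after sibilants, /s/ after other voiceless consonants, and /z/ after other voiced sounds.
So the plural -s on *quiz* is pronounced /ɪz/.

/ɪz/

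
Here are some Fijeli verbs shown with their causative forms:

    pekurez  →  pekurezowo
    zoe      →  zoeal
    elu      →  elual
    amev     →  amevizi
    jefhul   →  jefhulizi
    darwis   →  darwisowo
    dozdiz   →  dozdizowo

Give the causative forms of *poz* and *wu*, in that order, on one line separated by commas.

The pattern is sibilance of the final sound: -owo when the stem ends in a sibilant (*pekurez*, *darwis*, *dozdiz*); -izi when the stem ends in a non-sibilant consonant (*amev*, *jefhul*); -al when the stem ends in a vowel (*zoe*, *elu*).
*poz*: final sound = /z/, a sibilant → -owo → *pozowo*.
Since the final sound of *wu* is /u/ (a vowel), it takes -al, giving *wual*.

pozowo, wual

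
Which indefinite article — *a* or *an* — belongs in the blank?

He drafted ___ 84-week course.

The indefinite article is chosen by the initial *sound* of the following word, not its spelling.
The number *84* is spoken "eighty-…", beginning with /ˈeɪti/ — a vowel sound.
So the article is *an*: He drafted an 84-week course.

an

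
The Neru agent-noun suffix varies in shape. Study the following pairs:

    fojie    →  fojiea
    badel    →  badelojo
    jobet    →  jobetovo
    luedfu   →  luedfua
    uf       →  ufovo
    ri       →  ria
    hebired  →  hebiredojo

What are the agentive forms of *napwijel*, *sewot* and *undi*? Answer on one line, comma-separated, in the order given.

The pattern is voicing of the final sound: -ovo when the stem ends in a voiceless consonant (*jobet*, *uf*); -ojo when the stem ends in a voiced consonant (*badel*, *hebired*); -a when the stem ends in a vowel (*fojie*, *luedfu*, *ri*).
Since the final sound of *napwijel* is /l/ (a voiced consonant), it takes -ojo, giving *napwijelojo*.
*sewot* — final sound /t/ (a voiceless consonant) → -ovo → *sewotovo*.
The final sound of *undi* is /i/, which is a vowel, so the suffix is -a, giving *undia*.

napwijelojo, sewotovo, undia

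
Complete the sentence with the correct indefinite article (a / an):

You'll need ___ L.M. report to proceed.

The indefinite article is chosen by the initial *sound* of the following word, not its spelling.
The initialism *L.M.* is read letter by letter; the first letter, L, is pronounced /ɛl/, which begins with a vowel sound.
So the article is *an*: You'll need an L.M. report to proceed.

an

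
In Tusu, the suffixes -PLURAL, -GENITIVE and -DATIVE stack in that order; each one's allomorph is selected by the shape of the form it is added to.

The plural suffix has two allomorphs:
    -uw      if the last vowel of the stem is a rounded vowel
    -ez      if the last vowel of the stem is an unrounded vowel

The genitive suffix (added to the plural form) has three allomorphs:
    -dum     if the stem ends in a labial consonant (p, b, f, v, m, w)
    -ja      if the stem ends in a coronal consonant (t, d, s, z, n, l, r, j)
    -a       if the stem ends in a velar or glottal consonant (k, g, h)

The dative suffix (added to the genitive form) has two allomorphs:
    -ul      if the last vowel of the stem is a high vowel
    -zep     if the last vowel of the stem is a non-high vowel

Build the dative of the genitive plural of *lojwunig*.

lojwunigezjazep

*lojwunig*: last vowel = /i/, an unrounded vowel → -ez → *lojwunigez*.
The final consonant of the plural form *lojwunigez* is /z/, which is coronal, so the genitive suffix is -ja, giving *lojwunigezja*.
Since the last vowel of the genitive form *lojwunigezja* is /a/ (a non-high vowel), it takes -zep, giving *lojwunigezjazep*.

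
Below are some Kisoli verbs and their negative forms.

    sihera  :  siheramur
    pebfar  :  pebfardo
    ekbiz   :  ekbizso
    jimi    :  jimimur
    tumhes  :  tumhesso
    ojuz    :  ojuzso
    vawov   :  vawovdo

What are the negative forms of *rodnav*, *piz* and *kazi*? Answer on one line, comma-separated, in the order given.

The suffix is conditioned by the final sound: -so when the stem ends in a sibilant (*ekbiz*, *tumhes*, *ojuz*); -do when the stem ends in a non-sibilant consonant (*pebfar*, *vawov*); -mur when the stem ends in a vowel (*sihera*, *jimi*).
The final sound of *rodnav* is /v/, which is a non-sibilant consonant, so the suffix is -do, giving *rodnavdo*.
*piz* — final sound /z/ (a sibilant) → -so → *pizso*.
*kazi*: final sound = /i/, a vowel → -mur → *kazimur*.

rodnavdo, pizso, kazimur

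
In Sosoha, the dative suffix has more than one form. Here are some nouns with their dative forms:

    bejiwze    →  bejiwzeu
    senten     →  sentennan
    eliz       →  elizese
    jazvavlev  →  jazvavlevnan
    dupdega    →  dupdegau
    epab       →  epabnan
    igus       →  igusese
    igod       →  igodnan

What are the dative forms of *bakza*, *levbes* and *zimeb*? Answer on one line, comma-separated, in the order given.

bakzau, levbesese, zimebnan

The suffix is conditioned by the final sound: -ese when the stem ends in a sibilant (*eliz*, *igus*); -nan when the stem ends in a non-sibilant consonant (*senten*, *jazvavlev*, *epab*, *igod*); -u when the stem ends in a vowel (*bejiwze*, *dupdega*).
The final sound of *bakza* is /a/, which is a vowel, so the suffix is -u, giving *bakzau*.
*levbes* — final sound /s/ (a sibilant) → -ese → *levbesese*.
*zimeb*: final sound = /b/, a non-sibilant consonant → -nan → *zimebnan*.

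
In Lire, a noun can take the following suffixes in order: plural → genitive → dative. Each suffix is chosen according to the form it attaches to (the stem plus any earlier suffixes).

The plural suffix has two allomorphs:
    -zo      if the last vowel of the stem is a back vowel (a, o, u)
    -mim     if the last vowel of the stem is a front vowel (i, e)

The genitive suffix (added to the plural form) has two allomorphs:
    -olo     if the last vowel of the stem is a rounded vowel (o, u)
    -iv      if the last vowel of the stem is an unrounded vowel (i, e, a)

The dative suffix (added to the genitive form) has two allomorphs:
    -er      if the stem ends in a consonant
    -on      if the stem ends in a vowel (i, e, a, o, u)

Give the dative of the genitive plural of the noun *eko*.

*eko* — last vowel /o/ (a back vowel) → -zo → *ekozo*.
The plural form *ekozo*: last vowel = /o/, a rounded vowel → -olo → *ekozoolo*.
The genitive form *ekozoolo* — final sound /o/ (a vowel) → -on → *ekozooloon*.

ekozooloon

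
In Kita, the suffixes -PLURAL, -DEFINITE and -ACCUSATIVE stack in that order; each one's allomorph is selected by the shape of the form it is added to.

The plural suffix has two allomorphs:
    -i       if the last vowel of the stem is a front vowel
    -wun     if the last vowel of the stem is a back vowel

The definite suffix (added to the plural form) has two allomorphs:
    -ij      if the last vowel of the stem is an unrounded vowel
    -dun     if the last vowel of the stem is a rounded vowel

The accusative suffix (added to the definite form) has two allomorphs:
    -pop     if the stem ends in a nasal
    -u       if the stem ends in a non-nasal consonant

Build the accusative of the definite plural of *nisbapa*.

nisbapawundunpop

Since the last vowel of *nisbapa* is /a/ (a back vowel), it takes -wun, giving *nisbapawun*.
The plural form *nisbapawun*: last vowel = /u/, a rounded vowel → -dun → *nisbapawundun*.
Since the final consonant of the definite form *nisbapawundun* is /n/ (a nasal), it takes -pop, giving *nisbapawundunpop*.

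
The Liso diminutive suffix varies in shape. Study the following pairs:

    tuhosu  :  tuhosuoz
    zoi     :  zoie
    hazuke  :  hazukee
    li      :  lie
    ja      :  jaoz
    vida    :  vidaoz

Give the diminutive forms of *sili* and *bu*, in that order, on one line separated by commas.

The suffix is conditioned by the last vowel: -e when the last vowel of the stem is a front vowel (*zoi*, *hazuke*, *li*); -oz when the last vowel of the stem is a back vowel (*tuhosu*, *ja*, *vida*).
*sili*: last vowel = /i/, a front vowel → -e → *silie*.
*bu* — last vowel /u/ (a back vowel) → -oz → *buoz*.

silie, buoz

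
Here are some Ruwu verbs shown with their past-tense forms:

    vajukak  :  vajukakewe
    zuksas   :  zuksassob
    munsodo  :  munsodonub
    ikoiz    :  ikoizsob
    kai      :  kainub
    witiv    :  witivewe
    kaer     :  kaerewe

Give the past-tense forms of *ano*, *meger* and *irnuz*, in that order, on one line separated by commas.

The suffix is conditioned by the final sound: -sob when the stem ends in a sibilant (*zuksas*, *ikoiz*); -ewe when the stem ends in a non-sibilant consonant (*vajukak*, *witiv*, *kaer*); -nub when the stem ends in a vowel (*munsodo*, *kai*).
The final sound of *ano* is /o/, which is a vowel, so the suffix is -nub, giving *anonub*.
Since the final sound of *meger* is /r/ (a non-sibilant consonant), it takes -ewe, giving *megerewe*.
Since the final sound of *irnuz* is /z/ (a sibilant), it takes -sob, giving *irnuzsob*.

anonub, megerewe, irnuzsob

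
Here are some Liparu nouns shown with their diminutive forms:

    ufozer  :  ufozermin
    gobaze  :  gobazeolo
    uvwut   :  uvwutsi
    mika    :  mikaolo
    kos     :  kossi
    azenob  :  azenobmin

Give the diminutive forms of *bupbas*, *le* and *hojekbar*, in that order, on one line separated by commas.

bupbassi, leolo, hojekbarmin

The pattern is voicing of the final sound: -si when the stem ends in a voiceless consonant (*uvwut*, *kos*); -min when the stem ends in a voiced consonant (*ufozer*, *azenob*); -olo when the stem ends in a vowel (*gobaze*, *mika*).
The final sound of *bupbas* is /s/, which is a voiceless consonant, so the suffix is -si, giving *bupbassi*.
Since the final sound of *le* is /e/ (a vowel), it takes -olo, giving *leolo*.
The final sound of *hojekbar* is /r/, which is a voiced consonant, so the suffix is -min, giving *hojekbarmin*.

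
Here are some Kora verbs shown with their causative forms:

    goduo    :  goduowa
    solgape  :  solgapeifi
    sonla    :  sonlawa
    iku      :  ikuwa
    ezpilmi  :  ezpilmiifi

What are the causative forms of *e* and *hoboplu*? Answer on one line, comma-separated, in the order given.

eifi, hobopluwa

The pattern is front/back vowel harmony: -ifi when the last vowel of the stem is a front vowel (*solgape*, *ezpilmi*); -wa when the last vowel of the stem is a back vowel (*goduo*, *sonla*, *iku*).
The last vowel of *e* is /e/, which is a front vowel, so the suffix is -ifi, giving *eifi*.
*hoboplu*: last vowel = /u/, a back vowel → -wa → *hobopluwa*.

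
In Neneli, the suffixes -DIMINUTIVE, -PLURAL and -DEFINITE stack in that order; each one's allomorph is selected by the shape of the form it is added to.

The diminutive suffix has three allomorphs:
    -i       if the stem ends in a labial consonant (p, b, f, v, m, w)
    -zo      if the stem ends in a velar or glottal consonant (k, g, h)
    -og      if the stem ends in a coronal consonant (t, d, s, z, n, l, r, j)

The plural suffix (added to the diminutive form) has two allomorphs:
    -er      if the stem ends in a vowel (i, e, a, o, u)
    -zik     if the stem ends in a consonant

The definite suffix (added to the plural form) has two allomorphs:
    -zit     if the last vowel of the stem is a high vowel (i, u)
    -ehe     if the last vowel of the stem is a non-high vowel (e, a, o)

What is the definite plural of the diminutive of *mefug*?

The final consonant of *mefug* is /g/, which is velar/glottal, so the diminutive suffix is -zo, giving *mefugzo*.
Since the final sound of the diminutive form *mefugzo* is /o/ (a vowel), it takes -er, giving *mefugzoer*.
The last vowel of the plural form *mefugzoer* is /e/, which is a non-high vowel, so the definite suffix is -ehe, giving *mefugzoerehe*.

mefugzoerehe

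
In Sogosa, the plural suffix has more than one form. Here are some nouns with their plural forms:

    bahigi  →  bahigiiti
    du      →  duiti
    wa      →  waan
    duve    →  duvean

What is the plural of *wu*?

wuiti

The pattern is height harmony: -iti when the last vowel of the stem is a high vowel (*bahigi*, *du*); -an when the last vowel of the stem is a non-high vowel (*wa*, *duve*).
*wu* — last vowel /u/ (a high vowel) → -iti → *wuiti*.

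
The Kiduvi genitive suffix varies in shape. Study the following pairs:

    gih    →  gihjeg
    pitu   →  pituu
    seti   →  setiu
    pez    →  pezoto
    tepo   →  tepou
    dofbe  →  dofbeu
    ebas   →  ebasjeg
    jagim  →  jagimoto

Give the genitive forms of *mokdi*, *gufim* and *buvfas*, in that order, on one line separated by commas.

mokdiu, gufimoto, buvfasjeg

The suffix is conditioned by the final sound: -jeg when the stem ends in a voiceless consonant (*gih*, *ebas*); -oto when the stem ends in a voiced consonant (*pez*, *jagim*); -u when the stem ends in a vowel (*pitu*, *seti*, *tepo*, *dofbe*).
The final sound of *mokdi* is /i/, which is a vowel, so the suffix is -u, giving *mokdiu*.
*gufim*: final sound = /m/, a voiced consonant → -oto → *gufimoto*.
Since the final sound of *buvfas* is /s/ (a voiceless consonant), it takes -jeg, giving *buvfasjeg*.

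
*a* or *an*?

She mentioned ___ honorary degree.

an

The indefinite article is chosen by the initial *sound* of the following word, not its spelling.
*honorary* begins with the sound /ɒ/ (silent h) — a vowel sound.
So the article is *an*: She mentioned an honorary degree.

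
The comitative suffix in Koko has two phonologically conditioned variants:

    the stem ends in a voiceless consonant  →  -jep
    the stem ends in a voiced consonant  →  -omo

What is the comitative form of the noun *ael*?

The final consonant of *ael* is /l/, which is voiced, so the suffix is -omo, giving *aelomo*.

aelomo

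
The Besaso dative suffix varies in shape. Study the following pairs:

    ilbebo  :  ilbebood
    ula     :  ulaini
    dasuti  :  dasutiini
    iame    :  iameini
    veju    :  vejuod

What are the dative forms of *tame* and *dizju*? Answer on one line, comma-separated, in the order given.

tameini, dizjuod

The suffix is conditioned by the last vowel: -od when the last vowel of the stem is a rounded vowel (*ilbebo*, *veju*); -ini when the last vowel of the stem is an unrounded vowel (*ula*, *dasuti*, *iame*).
*tame*: last vowel = /e/, an unrounded vowel → -ini → *tameini*.
The last vowel of *dizju* is /u/, which is a rounded vowel, so the suffix is -od, giving *dizjuod*.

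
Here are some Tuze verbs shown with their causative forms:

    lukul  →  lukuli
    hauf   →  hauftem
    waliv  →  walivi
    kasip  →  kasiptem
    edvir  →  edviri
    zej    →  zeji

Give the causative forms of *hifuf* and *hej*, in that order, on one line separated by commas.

The pattern is voicing of the final consonant: -tem when the stem ends in a voiceless consonant (*hauf*, *kasip*); -i when the stem ends in a voiced consonant (*lukul*, *waliv*, *edvir*, *zej*).
*hifuf* — final consonant /f/ (voiceless) → -tem → *hifuftem*.
The final consonant of *hej* is /j/, which is voiced, so the suffix is -i, giving *heji*.

hifuftem, heji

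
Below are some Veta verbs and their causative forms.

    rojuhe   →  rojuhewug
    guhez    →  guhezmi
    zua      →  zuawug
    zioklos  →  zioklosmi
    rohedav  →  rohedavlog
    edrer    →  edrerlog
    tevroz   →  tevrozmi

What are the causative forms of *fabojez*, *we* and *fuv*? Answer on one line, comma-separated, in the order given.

fabojezmi, wewug, fuvlog

The alternation tracks the final sound of the stem — -mi when the stem ends in a sibilant (*guhez*, *zioklos*, *tevroz*); -log when the stem ends in a non-sibilant consonant (*rohedav*, *edrer*); -wug when the stem ends in a vowel (*rojuhe*, *zua*).
*fabojez* — final sound /z/ (a sibilant) → -mi → *fabojezmi*.
Since the final sound of *we* is /e/ (a vowel), it takes -wug, giving *wewug*.
*fuv* — final sound /v/ (a non-sibilant consonant) → -log → *fuvlog*.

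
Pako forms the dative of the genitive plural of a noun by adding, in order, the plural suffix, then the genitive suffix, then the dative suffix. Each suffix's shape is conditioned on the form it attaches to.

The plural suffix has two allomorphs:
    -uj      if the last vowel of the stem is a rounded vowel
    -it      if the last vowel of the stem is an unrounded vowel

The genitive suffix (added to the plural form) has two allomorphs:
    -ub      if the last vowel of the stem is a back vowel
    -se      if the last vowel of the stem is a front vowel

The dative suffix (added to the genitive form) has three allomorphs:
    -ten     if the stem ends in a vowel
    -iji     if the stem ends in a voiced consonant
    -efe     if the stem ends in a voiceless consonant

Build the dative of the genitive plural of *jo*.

joujubiji

The last vowel of *jo* is /o/, which is a rounded vowel, so the plural suffix is -uj, giving *jouj*.
The plural form *jouj* — last vowel /u/ (a back vowel) → -ub → *joujub*.
The final sound of the genitive form *joujub* is /b/, which is a voiced consonant, so the dative suffix is -iji, giving *joujubiji*.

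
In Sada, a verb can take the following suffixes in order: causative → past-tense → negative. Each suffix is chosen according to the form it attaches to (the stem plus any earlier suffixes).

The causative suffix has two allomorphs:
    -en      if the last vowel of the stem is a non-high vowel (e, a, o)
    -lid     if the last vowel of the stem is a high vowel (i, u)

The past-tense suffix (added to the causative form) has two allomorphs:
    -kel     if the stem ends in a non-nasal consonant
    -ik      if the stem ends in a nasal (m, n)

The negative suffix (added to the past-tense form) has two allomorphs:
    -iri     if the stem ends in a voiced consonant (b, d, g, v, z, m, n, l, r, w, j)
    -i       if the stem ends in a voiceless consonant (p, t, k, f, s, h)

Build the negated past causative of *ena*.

*ena* — last vowel /a/ (a non-high vowel) → -en → *enaen*.
The final consonant of the causative form *enaen* is /n/, which is a nasal, so the past-tense suffix is -ik, giving *enaenik*.
The past-tense form *enaenik* — final consonant /k/ (voiceless) → -i → *enaeniki*.

enaeniki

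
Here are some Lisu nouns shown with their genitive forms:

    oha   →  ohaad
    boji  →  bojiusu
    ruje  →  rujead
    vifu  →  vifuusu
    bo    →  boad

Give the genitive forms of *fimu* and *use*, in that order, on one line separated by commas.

fimuusu, usead

The pattern is height harmony: -usu when the last vowel of the stem is a high vowel (*boji*, *vifu*); -ad when the last vowel of the stem is a non-high vowel (*oha*, *ruje*, *bo*).
*fimu* — last vowel /u/ (a high vowel) → -usu → *fimuusu*.
*use*: last vowel = /e/, a non-high vowel → -ad → *usead*.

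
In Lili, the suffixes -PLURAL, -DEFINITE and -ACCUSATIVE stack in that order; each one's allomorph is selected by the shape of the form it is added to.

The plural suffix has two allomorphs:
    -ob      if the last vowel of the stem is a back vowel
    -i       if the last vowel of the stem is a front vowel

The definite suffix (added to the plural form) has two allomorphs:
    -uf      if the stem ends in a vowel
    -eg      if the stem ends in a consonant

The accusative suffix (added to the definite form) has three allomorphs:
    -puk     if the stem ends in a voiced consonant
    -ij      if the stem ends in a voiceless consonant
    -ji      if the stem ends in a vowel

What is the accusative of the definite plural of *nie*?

*nie* — last vowel /e/ (a front vowel) → -i → *niei*.
The final sound of the plural form *niei* is /i/, which is a vowel, so the definite suffix is -uf, giving *nieiuf*.
Since the final sound of the definite form *nieiuf* is /f/ (a voiceless consonant), it takes -ij, giving *nieiufij*.

nieiufij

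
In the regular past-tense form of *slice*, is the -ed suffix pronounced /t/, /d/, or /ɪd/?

The stem *slice* ends in a voiceless consonant other than /t/.
The -ed suffix is realized as /ɪd/ after /t, d/; as /t/ after other voiceless consonants; and as /d/ after other voiced sounds.
So -ed on *slice* is pronounced /t/.

/t/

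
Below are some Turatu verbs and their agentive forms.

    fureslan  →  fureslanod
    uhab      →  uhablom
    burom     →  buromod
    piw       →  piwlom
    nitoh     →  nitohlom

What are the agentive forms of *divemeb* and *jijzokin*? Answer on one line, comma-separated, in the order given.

divemeblom, jijzokinod

The suffix is conditioned by the final consonant: -od when the stem ends in a nasal (*fureslan*, *burom*); -lom when the stem ends in a non-nasal consonant (*uhab*, *piw*, *nitoh*).
*divemeb*: final consonant = /b/, non-nasal → -lom → *divemeblom*.
Since the final consonant of *jijzokin* is /n/ (a nasal), it takes -od, giving *jijzokinod*.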